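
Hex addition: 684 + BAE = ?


Align and add column by column (LSB to MSB, each column mod 16 with carry):
  0684
+ 0BAE
  ----
  col 0: 4(4) + E(14) + 0 (carry in) = 18 → 2(2), carry out 1
  col 1: 8(8) + A(10) + 1 (carry in) = 19 → 3(3), carry out 1
  col 2: 6(6) + B(11) + 1 (carry in) = 18 → 2(2), carry out 1
  col 3: 0(0) + 0(0) + 1 (carry in) = 1 → 1(1), carry out 0
Reading digits MSB→LSB: 1232
Strip leading zeros: 1232
= 0x1232


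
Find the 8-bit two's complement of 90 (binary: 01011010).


Original: 01011010
Step 1 - Invert all bits: 10100101
Step 2 - Add 1: 10100101 + 1
= 10100110 (represents -90)


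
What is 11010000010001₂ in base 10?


Positional values:
Bit 0: 1 × 2^0 = 1
Bit 4: 1 × 2^4 = 16
Bit 10: 1 × 2^10 = 1024
Bit 12: 1 × 2^12 = 4096
Bit 13: 1 × 2^13 = 8192
Sum = 1 + 16 + 1024 + 4096 + 8192
= 13329


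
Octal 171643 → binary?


Each octal digit → 3 binary bits:
  1 = 001
  7 = 111
  1 = 001
  6 = 110
  4 = 100
  3 = 011
Concatenate: 001 111 001 110 100 011
= 001111001110100011


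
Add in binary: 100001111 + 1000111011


Align and add column by column (LSB to MSB, carry propagating):
  00100001111
+ 01000111011
  -----------
  col 0: 1 + 1 + 0 (carry in) = 2 → bit 0, carry out 1
  col 1: 1 + 1 + 1 (carry in) = 3 → bit 1, carry out 1
  col 2: 1 + 0 + 1 (carry in) = 2 → bit 0, carry out 1
  col 3: 1 + 1 + 1 (carry in) = 3 → bit 1, carry out 1
  col 4: 0 + 1 + 1 (carry in) = 2 → bit 0, carry out 1
  col 5: 0 + 1 + 1 (carry in) = 2 → bit 0, carry out 1
  col 6: 0 + 0 + 1 (carry in) = 1 → bit 1, carry out 0
  col 7: 0 + 0 + 0 (carry in) = 0 → bit 0, carry out 0
  col 8: 1 + 0 + 0 (carry in) = 1 → bit 1, carry out 0
  col 9: 0 + 1 + 0 (carry in) = 1 → bit 1, carry out 0
  col 10: 0 + 0 + 0 (carry in) = 0 → bit 0, carry out 0
Reading bits MSB→LSB: 01101001010
Strip leading zeros: 1101001010
= 1101001010


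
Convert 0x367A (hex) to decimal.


Positional values:
Position 0: A × 16^0 = 10 × 1 = 10
Position 1: 7 × 16^1 = 7 × 16 = 112
Position 2: 6 × 16^2 = 6 × 256 = 1536
Position 3: 3 × 16^3 = 3 × 4096 = 12288
Sum = 10 + 112 + 1536 + 12288
= 13946


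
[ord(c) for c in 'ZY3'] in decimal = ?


String: 'ZY3'  (3 characters)
Per-character ASCII lookup:
  'Z': uppercase starts at 65: 'Z' = 65 + 25 = 90
  'Y': uppercase starts at 65: 'Y' = 65 + 24 = 89
  '3': digits start at 48: '3' = 48 + 3 = 51
= 90 89 51


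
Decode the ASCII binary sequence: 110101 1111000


Codes (binary): 110101 1111000
Per-code ASCII lookup:
  110101 = 53  (range 48-57: digits, 53 - 48 = 5) → '5'
  1111000 = 120  (range 97-122: lowercase, 120 - 97 = 23) → 'x'
= '5x'


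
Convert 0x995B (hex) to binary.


Each hex digit → 4 binary bits:
  9 = 1001
  9 = 1001
  5 = 0101
  B = 1011
Concatenate: 1001 1001 0101 1011
= 1001100101011011


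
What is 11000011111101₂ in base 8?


Group into 3-bit groups: 011000011111101
  011 = 3
  000 = 0
  011 = 3
  111 = 7
  101 = 5
= 0o30375


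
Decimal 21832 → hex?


Divide by 16 repeatedly:
21832 ÷ 16 = 1364 remainder 8 (8)
1364 ÷ 16 = 85 remainder 4 (4)
85 ÷ 16 = 5 remainder 5 (5)
5 ÷ 16 = 0 remainder 5 (5)
Reading remainders bottom-up:
= 0x5548


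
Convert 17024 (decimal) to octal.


Divide by 8 repeatedly:
17024 ÷ 8 = 2128 remainder 0
2128 ÷ 8 = 266 remainder 0
266 ÷ 8 = 33 remainder 2
33 ÷ 8 = 4 remainder 1
4 ÷ 8 = 0 remainder 4
Reading remainders bottom-up:
= 0o41200


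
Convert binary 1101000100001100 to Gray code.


Binary: 1101000100001100
Gray code: G = B XOR (B >> 1)
B >> 1 = 0110100010000110
1101000100001100 XOR 0110100010000110:
  1 XOR 0 = 1
  1 XOR 1 = 0
  0 XOR 1 = 1
  1 XOR 0 = 1
  0 XOR 1 = 1
  0 XOR 0 = 0
  0 XOR 0 = 0
  1 XOR 0 = 1
  0 XOR 1 = 1
  0 XOR 0 = 0
  0 XOR 0 = 0
  0 XOR 0 = 0
  1 XOR 0 = 1
  1 XOR 1 = 0
  0 XOR 1 = 1
  0 XOR 0 = 0
= 1011100110001010


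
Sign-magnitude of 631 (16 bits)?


Sign bit: 0 (positive)
Magnitude: 631 = 000001001110111
= 0000001001110111


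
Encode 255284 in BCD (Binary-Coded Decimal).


Each digit → 4-bit binary:
  2 → 0010
  5 → 0101
  5 → 0101
  2 → 0010
  8 → 1000
  4 → 0100
= 0010 0101 0101 0010 1000 0100


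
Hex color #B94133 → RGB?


Hex: #B94133
R = B9₁₆ = 185
G = 41₁₆ = 65
B = 33₁₆ = 51
= RGB(185, 65, 51)


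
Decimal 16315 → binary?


Divide by 2 repeatedly:
16315 ÷ 2 = 8157 remainder 1
8157 ÷ 2 = 4078 remainder 1
4078 ÷ 2 = 2039 remainder 0
2039 ÷ 2 = 1019 remainder 1
1019 ÷ 2 = 509 remainder 1
509 ÷ 2 = 254 remainder 1
254 ÷ 2 = 127 remainder 0
127 ÷ 2 = 63 remainder 1
63 ÷ 2 = 31 remainder 1
31 ÷ 2 = 15 remainder 1
15 ÷ 2 = 7 remainder 1
7 ÷ 2 = 3 remainder 1
3 ÷ 2 = 1 remainder 1
1 ÷ 2 = 0 remainder 1
Reading remainders bottom-up:
= 11111110111011


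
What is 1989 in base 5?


Divide by 5 repeatedly:
1989 ÷ 5 = 397 remainder 4
397 ÷ 5 = 79 remainder 2
79 ÷ 5 = 15 remainder 4
15 ÷ 5 = 3 remainder 0
3 ÷ 5 = 0 remainder 3
Reading remainders bottom-up:
= 30424


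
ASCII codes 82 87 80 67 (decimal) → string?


Codes (decimal): 82 87 80 67
Per-code ASCII lookup:
  82  (range 65-90: uppercase, 82 - 65 = 17) → 'R'
  87  (range 65-90: uppercase, 87 - 65 = 22) → 'W'
  80  (range 65-90: uppercase, 80 - 65 = 15) → 'P'
  67  (range 65-90: uppercase, 67 - 65 = 2) → 'C'
= 'RWPC'


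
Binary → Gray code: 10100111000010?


Binary: 10100111000010
Gray code: G = B XOR (B >> 1)
B >> 1 = 01010011100001
10100111000010 XOR 01010011100001:
  1 XOR 0 = 1
  0 XOR 1 = 1
  1 XOR 0 = 1
  0 XOR 1 = 1
  0 XOR 0 = 0
  1 XOR 0 = 1
  1 XOR 1 = 0
  1 XOR 1 = 0
  0 XOR 1 = 1
  0 XOR 0 = 0
  0 XOR 0 = 0
  0 XOR 0 = 0
  1 XOR 0 = 1
  0 XOR 1 = 1
= 11110100100011


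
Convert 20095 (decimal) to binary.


Divide by 2 repeatedly:
20095 ÷ 2 = 10047 remainder 1
10047 ÷ 2 = 5023 remainder 1
5023 ÷ 2 = 2511 remainder 1
2511 ÷ 2 = 1255 remainder 1
1255 ÷ 2 = 627 remainder 1
627 ÷ 2 = 313 remainder 1
313 ÷ 2 = 156 remainder 1
156 ÷ 2 = 78 remainder 0
78 ÷ 2 = 39 remainder 0
39 ÷ 2 = 19 remainder 1
19 ÷ 2 = 9 remainder 1
9 ÷ 2 = 4 remainder 1
4 ÷ 2 = 2 remainder 0
2 ÷ 2 = 1 remainder 0
1 ÷ 2 = 0 remainder 1
Reading remainders bottom-up:
= 100111001111111


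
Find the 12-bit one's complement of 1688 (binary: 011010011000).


Original: 011010011000
Invert all bits:
  bit 0: 0 → 1
  bit 1: 1 → 0
  bit 2: 1 → 0
  bit 3: 0 → 1
  bit 4: 1 → 0
  bit 5: 0 → 1
  bit 6: 0 → 1
  bit 7: 1 → 0
  bit 8: 1 → 0
  bit 9: 0 → 1
  bit 10: 0 → 1
  bit 11: 0 → 1
= 100101100111


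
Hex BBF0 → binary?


Each hex digit → 4 binary bits:
  B = 1011
  B = 1011
  F = 1111
  0 = 0000
Concatenate: 1011 1011 1111 0000
= 1011101111110000


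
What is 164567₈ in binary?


Each octal digit → 3 binary bits:
  1 = 001
  6 = 110
  4 = 100
  5 = 101
  6 = 110
  7 = 111
Concatenate: 001 110 100 101 110 111
= 001110100101110111


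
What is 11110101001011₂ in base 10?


Positional values:
Bit 0: 1 × 2^0 = 1
Bit 1: 1 × 2^1 = 2
Bit 3: 1 × 2^3 = 8
Bit 6: 1 × 2^6 = 64
Bit 8: 1 × 2^8 = 256
Bit 10: 1 × 2^10 = 1024
Bit 11: 1 × 2^11 = 2048
Bit 12: 1 × 2^12 = 4096
Bit 13: 1 × 2^13 = 8192
Sum = 1 + 2 + 8 + 64 + 256 + 1024 + 2048 + 4096 + 8192
= 15691


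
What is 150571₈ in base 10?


Positional values:
Position 0: 1 × 8^0 = 1
Position 1: 7 × 8^1 = 56
Position 2: 5 × 8^2 = 320
Position 3: 0 × 8^3 = 0
Position 4: 5 × 8^4 = 20480
Position 5: 1 × 8^5 = 32768
Sum = 1 + 56 + 320 + 0 + 20480 + 32768
= 53625


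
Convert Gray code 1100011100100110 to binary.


Gray code: 1100011100100110
MSB stays the same: 1
Each subsequent bit = prev_binary XOR current_gray:
  B[1] = 1 XOR 1 = 0
  B[2] = 0 XOR 0 = 0
  B[3] = 0 XOR 0 = 0
  B[4] = 0 XOR 0 = 0
  B[5] = 0 XOR 1 = 1
  B[6] = 1 XOR 1 = 0
  B[7] = 0 XOR 1 = 1
  B[8] = 1 XOR 0 = 1
  B[9] = 1 XOR 0 = 1
  B[10] = 1 XOR 1 = 0
  B[11] = 0 XOR 0 = 0
  B[12] = 0 XOR 0 = 0
  B[13] = 0 XOR 1 = 1
  B[14] = 1 XOR 1 = 0
  B[15] = 0 XOR 0 = 0
= 1000010111000100 (34244 decimal)


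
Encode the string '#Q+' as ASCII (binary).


String: '#Q+'  (3 characters)
Per-character ASCII lookup:
  '#': special character: '#' = 35 → 100011
  'Q': uppercase starts at 65: 'Q' = 65 + 16 = 81 → 1010001
  '+': special character: '+' = 43 → 101011
= 100011 1010001 101011


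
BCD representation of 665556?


Each digit → 4-bit binary:
  6 → 0110
  6 → 0110
  5 → 0101
  5 → 0101
  5 → 0101
  6 → 0110
= 0110 0110 0101 0101 0101 0110


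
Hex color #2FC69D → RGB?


Hex: #2FC69D
R = 2F₁₆ = 47
G = C6₁₆ = 198
B = 9D₁₆ = 157
= RGB(47, 198, 157)


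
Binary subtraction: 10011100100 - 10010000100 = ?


Align and subtract column by column (LSB to MSB, borrowing when needed):
  10011100100
- 10010000100
  -----------
  col 0: (0 - 0 borrow-in) - 0 → 0 - 0 = 0, borrow out 0
  col 1: (0 - 0 borrow-in) - 0 → 0 - 0 = 0, borrow out 0
  col 2: (1 - 0 borrow-in) - 1 → 1 - 1 = 0, borrow out 0
  col 3: (0 - 0 borrow-in) - 0 → 0 - 0 = 0, borrow out 0
  col 4: (0 - 0 borrow-in) - 0 → 0 - 0 = 0, borrow out 0
  col 5: (1 - 0 borrow-in) - 0 → 1 - 0 = 1, borrow out 0
  col 6: (1 - 0 borrow-in) - 0 → 1 - 0 = 1, borrow out 0
  col 7: (1 - 0 borrow-in) - 1 → 1 - 1 = 0, borrow out 0
  col 8: (0 - 0 borrow-in) - 0 → 0 - 0 = 0, borrow out 0
  col 9: (0 - 0 borrow-in) - 0 → 0 - 0 = 0, borrow out 0
  col 10: (1 - 0 borrow-in) - 1 → 1 - 1 = 0, borrow out 0
Reading bits MSB→LSB: 00001100000
Strip leading zeros: 1100000
= 1100000


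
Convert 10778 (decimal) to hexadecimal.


Divide by 16 repeatedly:
10778 ÷ 16 = 673 remainder 10 (A)
673 ÷ 16 = 42 remainder 1 (1)
42 ÷ 16 = 2 remainder 10 (A)
2 ÷ 16 = 0 remainder 2 (2)
Reading remainders bottom-up:
= 0x2A1A


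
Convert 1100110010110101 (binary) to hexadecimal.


Group into 4-bit nibbles: 1100110010110101
  1100 = C
  1100 = C
  1011 = B
  0101 = 5
= 0xCCB5


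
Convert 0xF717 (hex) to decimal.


Positional values:
Position 0: 7 × 16^0 = 7 × 1 = 7
Position 1: 1 × 16^1 = 1 × 16 = 16
Position 2: 7 × 16^2 = 7 × 256 = 1792
Position 3: F × 16^3 = 15 × 4096 = 61440
Sum = 7 + 16 + 1792 + 61440
= 63255


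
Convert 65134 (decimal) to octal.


Divide by 8 repeatedly:
65134 ÷ 8 = 8141 remainder 6
8141 ÷ 8 = 1017 remainder 5
1017 ÷ 8 = 127 remainder 1
127 ÷ 8 = 15 remainder 7
15 ÷ 8 = 1 remainder 7
1 ÷ 8 = 0 remainder 1
Reading remainders bottom-up:
= 0o177156


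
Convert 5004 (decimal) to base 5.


Divide by 5 repeatedly:
5004 ÷ 5 = 1000 remainder 4
1000 ÷ 5 = 200 remainder 0
200 ÷ 5 = 40 remainder 0
40 ÷ 5 = 8 remainder 0
8 ÷ 5 = 1 remainder 3
1 ÷ 5 = 0 remainder 1
Reading remainders bottom-up:
= 130004


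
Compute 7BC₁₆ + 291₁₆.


Align and add column by column (LSB to MSB, each column mod 16 with carry):
  07BC
+ 0291
  ----
  col 0: C(12) + 1(1) + 0 (carry in) = 13 → D(13), carry out 0
  col 1: B(11) + 9(9) + 0 (carry in) = 20 → 4(4), carry out 1
  col 2: 7(7) + 2(2) + 1 (carry in) = 10 → A(10), carry out 0
  col 3: 0(0) + 0(0) + 0 (carry in) = 0 → 0(0), carry out 0
Reading digits MSB→LSB: 0A4D
Strip leading zeros: A4D
= 0xA4D


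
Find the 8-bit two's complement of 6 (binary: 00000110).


Original: 00000110
Step 1 - Invert all bits: 11111001
Step 2 - Add 1: 11111001 + 1
= 11111010 (represents -6)


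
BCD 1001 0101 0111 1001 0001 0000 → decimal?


Each 4-bit group → digit:
  1001 → 9
  0101 → 5
  0111 → 7
  1001 → 9
  0001 → 1
  0000 → 0
= 957910


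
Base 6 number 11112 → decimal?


Positional values (base 6):
  2 × 6^0 = 2 × 1 = 2
  1 × 6^1 = 1 × 6 = 6
  1 × 6^2 = 1 × 36 = 36
  1 × 6^3 = 1 × 216 = 216
  1 × 6^4 = 1 × 1296 = 1296
Sum = 2 + 6 + 36 + 216 + 1296
= 1556


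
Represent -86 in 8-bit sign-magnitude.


Sign bit: 1 (negative)
Magnitude: 86 = 1010110
= 11010110


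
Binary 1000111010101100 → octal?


Group into 3-bit groups: 001000111010101100
  001 = 1
  000 = 0
  111 = 7
  010 = 2
  101 = 5
  100 = 4
= 0o107254


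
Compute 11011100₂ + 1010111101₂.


Align and add column by column (LSB to MSB, carry propagating):
  00011011100
+ 01010111101
  -----------
  col 0: 0 + 1 + 0 (carry in) = 1 → bit 1, carry out 0
  col 1: 0 + 0 + 0 (carry in) = 0 → bit 0, carry out 0
  col 2: 1 + 1 + 0 (carry in) = 2 → bit 0, carry out 1
  col 3: 1 + 1 + 1 (carry in) = 3 → bit 1, carry out 1
  col 4: 1 + 1 + 1 (carry in) = 3 → bit 1, carry out 1
  col 5: 0 + 1 + 1 (carry in) = 2 → bit 0, carry out 1
  col 6: 1 + 0 + 1 (carry in) = 2 → bit 0, carry out 1
  col 7: 1 + 1 + 1 (carry in) = 3 → bit 1, carry out 1
  col 8: 0 + 0 + 1 (carry in) = 1 → bit 1, carry out 0
  col 9: 0 + 1 + 0 (carry in) = 1 → bit 1, carry out 0
  col 10: 0 + 0 + 0 (carry in) = 0 → bit 0, carry out 0
Reading bits MSB→LSB: 01110011001
Strip leading zeros: 1110011001
= 1110011001


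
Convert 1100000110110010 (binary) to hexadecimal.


Group into 4-bit nibbles: 1100000110110010
  1100 = C
  0001 = 1
  1011 = B
  0010 = 2
= 0xC1B2


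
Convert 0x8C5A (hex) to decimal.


Positional values:
Position 0: A × 16^0 = 10 × 1 = 10
Position 1: 5 × 16^1 = 5 × 16 = 80
Position 2: C × 16^2 = 12 × 256 = 3072
Position 3: 8 × 16^3 = 8 × 4096 = 32768
Sum = 10 + 80 + 3072 + 32768
= 35930


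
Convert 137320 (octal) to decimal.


Positional values:
Position 0: 0 × 8^0 = 0
Position 1: 2 × 8^1 = 16
Position 2: 3 × 8^2 = 192
Position 3: 7 × 8^3 = 3584
Position 4: 3 × 8^4 = 12288
Position 5: 1 × 8^5 = 32768
Sum = 0 + 16 + 192 + 3584 + 12288 + 32768
= 48848


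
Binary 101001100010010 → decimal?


Positional values:
Bit 1: 1 × 2^1 = 2
Bit 4: 1 × 2^4 = 16
Bit 8: 1 × 2^8 = 256
Bit 9: 1 × 2^9 = 512
Bit 12: 1 × 2^12 = 4096
Bit 14: 1 × 2^14 = 16384
Sum = 2 + 16 + 256 + 512 + 4096 + 16384
= 21266


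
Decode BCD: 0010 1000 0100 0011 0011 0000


Each 4-bit group → digit:
  0010 → 2
  1000 → 8
  0100 → 4
  0011 → 3
  0011 → 3
  0000 → 0
= 284330


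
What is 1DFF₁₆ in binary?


Each hex digit → 4 binary bits:
  1 = 0001
  D = 1101
  F = 1111
  F = 1111
Concatenate: 0001 1101 1111 1111
= 0001110111111111


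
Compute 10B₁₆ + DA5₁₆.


Align and add column by column (LSB to MSB, each column mod 16 with carry):
  010B
+ 0DA5
  ----
  col 0: B(11) + 5(5) + 0 (carry in) = 16 → 0(0), carry out 1
  col 1: 0(0) + A(10) + 1 (carry in) = 11 → B(11), carry out 0
  col 2: 1(1) + D(13) + 0 (carry in) = 14 → E(14), carry out 0
  col 3: 0(0) + 0(0) + 0 (carry in) = 0 → 0(0), carry out 0
Reading digits MSB→LSB: 0EB0
Strip leading zeros: EB0
= 0xEB0


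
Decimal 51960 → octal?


Divide by 8 repeatedly:
51960 ÷ 8 = 6495 remainder 0
6495 ÷ 8 = 811 remainder 7
811 ÷ 8 = 101 remainder 3
101 ÷ 8 = 12 remainder 5
12 ÷ 8 = 1 remainder 4
1 ÷ 8 = 0 remainder 1
Reading remainders bottom-up:
= 0o145370


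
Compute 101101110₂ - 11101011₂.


Align and subtract column by column (LSB to MSB, borrowing when needed):
  101101110
- 011101011
  ---------
  col 0: (0 - 0 borrow-in) - 1 → borrow from next column: (0+2) - 1 = 1, borrow out 1
  col 1: (1 - 1 borrow-in) - 1 → borrow from next column: (0+2) - 1 = 1, borrow out 1
  col 2: (1 - 1 borrow-in) - 0 → 0 - 0 = 0, borrow out 0
  col 3: (1 - 0 borrow-in) - 1 → 1 - 1 = 0, borrow out 0
  col 4: (0 - 0 borrow-in) - 0 → 0 - 0 = 0, borrow out 0
  col 5: (1 - 0 borrow-in) - 1 → 1 - 1 = 0, borrow out 0
  col 6: (1 - 0 borrow-in) - 1 → 1 - 1 = 0, borrow out 0
  col 7: (0 - 0 borrow-in) - 1 → borrow from next column: (0+2) - 1 = 1, borrow out 1
  col 8: (1 - 1 borrow-in) - 0 → 0 - 0 = 0, borrow out 0
Reading bits MSB→LSB: 010000011
Strip leading zeros: 10000011
= 10000011


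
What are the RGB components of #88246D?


Hex: #88246D
R = 88₁₆ = 136
G = 24₁₆ = 36
B = 6D₁₆ = 109
= RGB(136, 36, 109)


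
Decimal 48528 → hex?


Divide by 16 repeatedly:
48528 ÷ 16 = 3033 remainder 0 (0)
3033 ÷ 16 = 189 remainder 9 (9)
189 ÷ 16 = 11 remainder 13 (D)
11 ÷ 16 = 0 remainder 11 (B)
Reading remainders bottom-up:
= 0xBD90


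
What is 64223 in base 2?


Divide by 2 repeatedly:
64223 ÷ 2 = 32111 remainder 1
32111 ÷ 2 = 16055 remainder 1
16055 ÷ 2 = 8027 remainder 1
8027 ÷ 2 = 4013 remainder 1
4013 ÷ 2 = 2006 remainder 1
2006 ÷ 2 = 1003 remainder 0
1003 ÷ 2 = 501 remainder 1
501 ÷ 2 = 250 remainder 1
250 ÷ 2 = 125 remainder 0
125 ÷ 2 = 62 remainder 1
62 ÷ 2 = 31 remainder 0
31 ÷ 2 = 15 remainder 1
15 ÷ 2 = 7 remainder 1
7 ÷ 2 = 3 remainder 1
3 ÷ 2 = 1 remainder 1
1 ÷ 2 = 0 remainder 1
Reading remainders bottom-up:
= 1111101011011111


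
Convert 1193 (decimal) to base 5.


Divide by 5 repeatedly:
1193 ÷ 5 = 238 remainder 3
238 ÷ 5 = 47 remainder 3
47 ÷ 5 = 9 remainder 2
9 ÷ 5 = 1 remainder 4
1 ÷ 5 = 0 remainder 1
Reading remainders bottom-up:
= 14233


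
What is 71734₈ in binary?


Each octal digit → 3 binary bits:
  7 = 111
  1 = 001
  7 = 111
  3 = 011
  4 = 100
Concatenate: 111 001 111 011 100
= 111001111011100


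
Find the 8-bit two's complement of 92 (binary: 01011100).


Original: 01011100
Step 1 - Invert all bits: 10100011
Step 2 - Add 1: 10100011 + 1
= 10100100 (represents -92)


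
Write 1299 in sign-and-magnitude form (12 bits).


Sign bit: 0 (positive)
Magnitude: 1299 = 10100010011
= 010100010011


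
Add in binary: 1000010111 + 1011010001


Align and add column by column (LSB to MSB, carry propagating):
  01000010111
+ 01011010001
  -----------
  col 0: 1 + 1 + 0 (carry in) = 2 → bit 0, carry out 1
  col 1: 1 + 0 + 1 (carry in) = 2 → bit 0, carry out 1
  col 2: 1 + 0 + 1 (carry in) = 2 → bit 0, carry out 1
  col 3: 0 + 0 + 1 (carry in) = 1 → bit 1, carry out 0
  col 4: 1 + 1 + 0 (carry in) = 2 → bit 0, carry out 1
  col 5: 0 + 0 + 1 (carry in) = 1 → bit 1, carry out 0
  col 6: 0 + 1 + 0 (carry in) = 1 → bit 1, carry out 0
  col 7: 0 + 1 + 0 (carry in) = 1 → bit 1, carry out 0
  col 8: 0 + 0 + 0 (carry in) = 0 → bit 0, carry out 0
  col 9: 1 + 1 + 0 (carry in) = 2 → bit 0, carry out 1
  col 10: 0 + 0 + 1 (carry in) = 1 → bit 1, carry out 0
Reading bits MSB→LSB: 10011101000
Strip leading zeros: 10011101000
= 10011101000


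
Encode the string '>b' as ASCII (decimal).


String: '>b'  (2 characters)
Per-character ASCII lookup:
  '>': special character: '>' = 62
  'b': lowercase starts at 97: 'b' = 97 + 1 = 98
= 62 98


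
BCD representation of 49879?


Each digit → 4-bit binary:
  4 → 0100
  9 → 1001
  8 → 1000
  7 → 0111
  9 → 1001
= 0100 1001 1000 0111 1001


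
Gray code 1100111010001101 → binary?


Gray code: 1100111010001101
MSB stays the same: 1
Each subsequent bit = prev_binary XOR current_gray:
  B[1] = 1 XOR 1 = 0
  B[2] = 0 XOR 0 = 0
  B[3] = 0 XOR 0 = 0
  B[4] = 0 XOR 1 = 1
  B[5] = 1 XOR 1 = 0
  B[6] = 0 XOR 1 = 1
  B[7] = 1 XOR 0 = 1
  B[8] = 1 XOR 1 = 0
  B[9] = 0 XOR 0 = 0
  B[10] = 0 XOR 0 = 0
  B[11] = 0 XOR 0 = 0
  B[12] = 0 XOR 1 = 1
  B[13] = 1 XOR 1 = 0
  B[14] = 0 XOR 0 = 0
  B[15] = 0 XOR 1 = 1
= 1000101100001001 (35593 decimal)


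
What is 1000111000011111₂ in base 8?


Group into 3-bit groups: 001000111000011111
  001 = 1
  000 = 0
  111 = 7
  000 = 0
  011 = 3
  111 = 7
= 0o107037


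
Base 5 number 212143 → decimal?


Positional values (base 5):
  3 × 5^0 = 3 × 1 = 3
  4 × 5^1 = 4 × 5 = 20
  1 × 5^2 = 1 × 25 = 25
  2 × 5^3 = 2 × 125 = 250
  1 × 5^4 = 1 × 625 = 625
  2 × 5^5 = 2 × 3125 = 6250
Sum = 3 + 20 + 25 + 250 + 625 + 6250
= 7173


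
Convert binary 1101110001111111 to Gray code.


Binary: 1101110001111111
Gray code: G = B XOR (B >> 1)
B >> 1 = 0110111000111111
1101110001111111 XOR 0110111000111111:
  1 XOR 0 = 1
  1 XOR 1 = 0
  0 XOR 1 = 1
  1 XOR 0 = 1
  1 XOR 1 = 0
  1 XOR 1 = 0
  0 XOR 1 = 1
  0 XOR 0 = 0
  0 XOR 0 = 0
  1 XOR 0 = 1
  1 XOR 1 = 0
  1 XOR 1 = 0
  1 XOR 1 = 0
  1 XOR 1 = 0
  1 XOR 1 = 0
  1 XOR 1 = 0
= 1011001001000000


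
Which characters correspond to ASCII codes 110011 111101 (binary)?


Codes (binary): 110011 111101
Per-code ASCII lookup:
  110011 = 51  (range 48-57: digits, 51 - 48 = 3) → '3'
  111101 = 61  (special character) → '='
= '3='


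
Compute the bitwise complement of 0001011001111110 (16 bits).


Original: 0001011001111110
Invert all bits:
  bit 0: 0 → 1
  bit 1: 0 → 1
  bit 2: 0 → 1
  bit 3: 1 → 0
  bit 4: 0 → 1
  bit 5: 1 → 0
  bit 6: 1 → 0
  bit 7: 0 → 1
  bit 8: 0 → 1
  bit 9: 1 → 0
  bit 10: 1 → 0
  bit 11: 1 → 0
  bit 12: 1 → 0
  bit 13: 1 → 0
  bit 14: 1 → 0
  bit 15: 0 → 1
= 1110100110000001


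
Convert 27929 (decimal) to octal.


Divide by 8 repeatedly:
27929 ÷ 8 = 3491 remainder 1
3491 ÷ 8 = 436 remainder 3
436 ÷ 8 = 54 remainder 4
54 ÷ 8 = 6 remainder 6
6 ÷ 8 = 0 remainder 6
Reading remainders bottom-up:
= 0o66431


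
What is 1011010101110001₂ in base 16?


Group into 4-bit nibbles: 1011010101110001
  1011 = B
  0101 = 5
  0111 = 7
  0001 = 1
= 0xB571


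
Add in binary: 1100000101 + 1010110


Align and add column by column (LSB to MSB, carry propagating):
  01100000101
+ 00001010110
  -----------
  col 0: 1 + 0 + 0 (carry in) = 1 → bit 1, carry out 0
  col 1: 0 + 1 + 0 (carry in) = 1 → bit 1, carry out 0
  col 2: 1 + 1 + 0 (carry in) = 2 → bit 0, carry out 1
  col 3: 0 + 0 + 1 (carry in) = 1 → bit 1, carry out 0
  col 4: 0 + 1 + 0 (carry in) = 1 → bit 1, carry out 0
  col 5: 0 + 0 + 0 (carry in) = 0 → bit 0, carry out 0
  col 6: 0 + 1 + 0 (carry in) = 1 → bit 1, carry out 0
  col 7: 0 + 0 + 0 (carry in) = 0 → bit 0, carry out 0
  col 8: 1 + 0 + 0 (carry in) = 1 → bit 1, carry out 0
  col 9: 1 + 0 + 0 (carry in) = 1 → bit 1, carry out 0
  col 10: 0 + 0 + 0 (carry in) = 0 → bit 0, carry out 0
Reading bits MSB→LSB: 01101011011
Strip leading zeros: 1101011011
= 1101011011


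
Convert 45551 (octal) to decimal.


Positional values:
Position 0: 1 × 8^0 = 1
Position 1: 5 × 8^1 = 40
Position 2: 5 × 8^2 = 320
Position 3: 5 × 8^3 = 2560
Position 4: 4 × 8^4 = 16384
Sum = 1 + 40 + 320 + 2560 + 16384
= 19305


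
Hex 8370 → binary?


Each hex digit → 4 binary bits:
  8 = 1000
  3 = 0011
  7 = 0111
  0 = 0000
Concatenate: 1000 0011 0111 0000
= 1000001101110000


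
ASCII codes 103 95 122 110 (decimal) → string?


Codes (decimal): 103 95 122 110
Per-code ASCII lookup:
  103  (range 97-122: lowercase, 103 - 97 = 6) → 'g'
  95  (special character) → '_'
  122  (range 97-122: lowercase, 122 - 97 = 25) → 'z'
  110  (range 97-122: lowercase, 110 - 97 = 13) → 'n'
= 'g_zn'


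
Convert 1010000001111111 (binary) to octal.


Group into 3-bit groups: 001010000001111111
  001 = 1
  010 = 2
  000 = 0
  001 = 1
  111 = 7
  111 = 7
= 0o120177


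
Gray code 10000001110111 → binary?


Gray code: 10000001110111
MSB stays the same: 1
Each subsequent bit = prev_binary XOR current_gray:
  B[1] = 1 XOR 0 = 1
  B[2] = 1 XOR 0 = 1
  B[3] = 1 XOR 0 = 1
  B[4] = 1 XOR 0 = 1
  B[5] = 1 XOR 0 = 1
  B[6] = 1 XOR 0 = 1
  B[7] = 1 XOR 1 = 0
  B[8] = 0 XOR 1 = 1
  B[9] = 1 XOR 1 = 0
  B[10] = 0 XOR 0 = 0
  B[11] = 0 XOR 1 = 1
  B[12] = 1 XOR 1 = 0
  B[13] = 0 XOR 1 = 1
= 11111110100101 (16293 decimal)


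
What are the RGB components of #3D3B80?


Hex: #3D3B80
R = 3D₁₆ = 61
G = 3B₁₆ = 59
B = 80₁₆ = 128
= RGB(61, 59, 128)


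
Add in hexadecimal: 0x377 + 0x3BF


Align and add column by column (LSB to MSB, each column mod 16 with carry):
  0377
+ 03BF
  ----
  col 0: 7(7) + F(15) + 0 (carry in) = 22 → 6(6), carry out 1
  col 1: 7(7) + B(11) + 1 (carry in) = 19 → 3(3), carry out 1
  col 2: 3(3) + 3(3) + 1 (carry in) = 7 → 7(7), carry out 0
  col 3: 0(0) + 0(0) + 0 (carry in) = 0 → 0(0), carry out 0
Reading digits MSB→LSB: 0736
Strip leading zeros: 736
= 0x736


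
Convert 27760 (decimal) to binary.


Divide by 2 repeatedly:
27760 ÷ 2 = 13880 remainder 0
13880 ÷ 2 = 6940 remainder 0
6940 ÷ 2 = 3470 remainder 0
3470 ÷ 2 = 1735 remainder 0
1735 ÷ 2 = 867 remainder 1
867 ÷ 2 = 433 remainder 1
433 ÷ 2 = 216 remainder 1
216 ÷ 2 = 108 remainder 0
108 ÷ 2 = 54 remainder 0
54 ÷ 2 = 27 remainder 0
27 ÷ 2 = 13 remainder 1
13 ÷ 2 = 6 remainder 1
6 ÷ 2 = 3 remainder 0
3 ÷ 2 = 1 remainder 1
1 ÷ 2 = 0 remainder 1
Reading remainders bottom-up:
= 110110001110000


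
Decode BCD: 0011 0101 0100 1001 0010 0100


Each 4-bit group → digit:
  0011 → 3
  0101 → 5
  0100 → 4
  1001 → 9
  0010 → 2
  0100 → 4
= 354924


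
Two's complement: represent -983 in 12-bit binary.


Original: 001111010111
Step 1 - Invert all bits: 110000101000
Step 2 - Add 1: 110000101000 + 1
= 110000101001 (represents -983)


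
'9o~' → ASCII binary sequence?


String: '9o~'  (3 characters)
Per-character ASCII lookup:
  '9': digits start at 48: '9' = 48 + 9 = 57 → 111001
  'o': lowercase starts at 97: 'o' = 97 + 14 = 111 → 1101111
  '~': special character: '~' = 126 → 1111110
= 111001 1101111 1111110


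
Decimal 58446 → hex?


Divide by 16 repeatedly:
58446 ÷ 16 = 3652 remainder 14 (E)
3652 ÷ 16 = 228 remainder 4 (4)
228 ÷ 16 = 14 remainder 4 (4)
14 ÷ 16 = 0 remainder 14 (E)
Reading remainders bottom-up:
= 0xE44E


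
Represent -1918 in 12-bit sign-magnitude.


Sign bit: 1 (negative)
Magnitude: 1918 = 11101111110
= 111101111110


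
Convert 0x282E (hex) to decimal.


Positional values:
Position 0: E × 16^0 = 14 × 1 = 14
Position 1: 2 × 16^1 = 2 × 16 = 32
Position 2: 8 × 16^2 = 8 × 256 = 2048
Position 3: 2 × 16^3 = 2 × 4096 = 8192
Sum = 14 + 32 + 2048 + 8192
= 10286


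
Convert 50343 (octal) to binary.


Each octal digit → 3 binary bits:
  5 = 101
  0 = 000
  3 = 011
  4 = 100
  3 = 011
Concatenate: 101 000 011 100 011
= 101000011100011


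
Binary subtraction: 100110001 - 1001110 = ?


Align and subtract column by column (LSB to MSB, borrowing when needed):
  100110001
- 001001110
  ---------
  col 0: (1 - 0 borrow-in) - 0 → 1 - 0 = 1, borrow out 0
  col 1: (0 - 0 borrow-in) - 1 → borrow from next column: (0+2) - 1 = 1, borrow out 1
  col 2: (0 - 1 borrow-in) - 1 → borrow from next column: (-1+2) - 1 = 0, borrow out 1
  col 3: (0 - 1 borrow-in) - 1 → borrow from next column: (-1+2) - 1 = 0, borrow out 1
  col 4: (1 - 1 borrow-in) - 0 → 0 - 0 = 0, borrow out 0
  col 5: (1 - 0 borrow-in) - 0 → 1 - 0 = 1, borrow out 0
  col 6: (0 - 0 borrow-in) - 1 → borrow from next column: (0+2) - 1 = 1, borrow out 1
  col 7: (0 - 1 borrow-in) - 0 → borrow from next column: (-1+2) - 0 = 1, borrow out 1
  col 8: (1 - 1 borrow-in) - 0 → 0 - 0 = 0, borrow out 0
Reading bits MSB→LSB: 011100011
Strip leading zeros: 11100011
= 11100011


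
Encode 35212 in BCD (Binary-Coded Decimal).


Each digit → 4-bit binary:
  3 → 0011
  5 → 0101
  2 → 0010
  1 → 0001
  2 → 0010
= 0011 0101 0010 0001 0010


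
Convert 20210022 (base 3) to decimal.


Positional values (base 3):
  2 × 3^0 = 2 × 1 = 2
  2 × 3^1 = 2 × 3 = 6
  0 × 3^2 = 0 × 9 = 0
  0 × 3^3 = 0 × 27 = 0
  1 × 3^4 = 1 × 81 = 81
  2 × 3^5 = 2 × 243 = 486
  0 × 3^6 = 0 × 729 = 0
  2 × 3^7 = 2 × 2187 = 4374
Sum = 2 + 6 + 0 + 0 + 81 + 486 + 0 + 4374
= 4949


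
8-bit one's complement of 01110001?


Original: 01110001
Invert all bits:
  bit 0: 0 → 1
  bit 1: 1 → 0
  bit 2: 1 → 0
  bit 3: 1 → 0
  bit 4: 0 → 1
  bit 5: 0 → 1
  bit 6: 0 → 1
  bit 7: 1 → 0
= 10001110


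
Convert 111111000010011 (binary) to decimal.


Positional values:
Bit 0: 1 × 2^0 = 1
Bit 1: 1 × 2^1 = 2
Bit 4: 1 × 2^4 = 16
Bit 9: 1 × 2^9 = 512
Bit 10: 1 × 2^10 = 1024
Bit 11: 1 × 2^11 = 2048
Bit 12: 1 × 2^12 = 4096
Bit 13: 1 × 2^13 = 8192
Bit 14: 1 × 2^14 = 16384
Sum = 1 + 2 + 16 + 512 + 1024 + 2048 + 4096 + 8192 + 16384
= 32275


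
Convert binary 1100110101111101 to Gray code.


Binary: 1100110101111101
Gray code: G = B XOR (B >> 1)
B >> 1 = 0110011010111110
1100110101111101 XOR 0110011010111110:
  1 XOR 0 = 1
  1 XOR 1 = 0
  0 XOR 1 = 1
  0 XOR 0 = 0
  1 XOR 0 = 1
  1 XOR 1 = 0
  0 XOR 1 = 1
  1 XOR 0 = 1
  0 XOR 1 = 1
  1 XOR 0 = 1
  1 XOR 1 = 0
  1 XOR 1 = 0
  1 XOR 1 = 0
  1 XOR 1 = 0
  0 XOR 1 = 1
  1 XOR 0 = 1
= 1010101111000011


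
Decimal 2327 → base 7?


Divide by 7 repeatedly:
2327 ÷ 7 = 332 remainder 3
332 ÷ 7 = 47 remainder 3
47 ÷ 7 = 6 remainder 5
6 ÷ 7 = 0 remainder 6
Reading remainders bottom-up:
= 6533


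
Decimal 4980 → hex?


Divide by 16 repeatedly:
4980 ÷ 16 = 311 remainder 4 (4)
311 ÷ 16 = 19 remainder 7 (7)
19 ÷ 16 = 1 remainder 3 (3)
1 ÷ 16 = 0 remainder 1 (1)
Reading remainders bottom-up:
= 0x1374


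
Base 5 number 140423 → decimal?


Positional values (base 5):
  3 × 5^0 = 3 × 1 = 3
  2 × 5^1 = 2 × 5 = 10
  4 × 5^2 = 4 × 25 = 100
  0 × 5^3 = 0 × 125 = 0
  4 × 5^4 = 4 × 625 = 2500
  1 × 5^5 = 1 × 3125 = 3125
Sum = 3 + 10 + 100 + 0 + 2500 + 3125
= 5738


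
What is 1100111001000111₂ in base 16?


Group into 4-bit nibbles: 1100111001000111
  1100 = C
  1110 = E
  0100 = 4
  0111 = 7
= 0xCE47


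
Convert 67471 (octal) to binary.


Each octal digit → 3 binary bits:
  6 = 110
  7 = 111
  4 = 100
  7 = 111
  1 = 001
Concatenate: 110 111 100 111 001
= 110111100111001


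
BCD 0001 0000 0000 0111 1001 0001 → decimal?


Each 4-bit group → digit:
  0001 → 1
  0000 → 0
  0000 → 0
  0111 → 7
  1001 → 9
  0001 → 1
= 100791


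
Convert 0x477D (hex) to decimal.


Positional values:
Position 0: D × 16^0 = 13 × 1 = 13
Position 1: 7 × 16^1 = 7 × 16 = 112
Position 2: 7 × 16^2 = 7 × 256 = 1792
Position 3: 4 × 16^3 = 4 × 4096 = 16384
Sum = 13 + 112 + 1792 + 16384
= 18301


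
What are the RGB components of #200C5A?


Hex: #200C5A
R = 20₁₆ = 32
G = 0C₁₆ = 12
B = 5A₁₆ = 90
= RGB(32, 12, 90)


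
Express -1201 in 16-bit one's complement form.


Original: 0000010010110001
Invert all bits:
  bit 0: 0 → 1
  bit 1: 0 → 1
  bit 2: 0 → 1
  bit 3: 0 → 1
  bit 4: 0 → 1
  bit 5: 1 → 0
  bit 6: 0 → 1
  bit 7: 0 → 1
  bit 8: 1 → 0
  bit 9: 0 → 1
  bit 10: 1 → 0
  bit 11: 1 → 0
  bit 12: 0 → 1
  bit 13: 0 → 1
  bit 14: 0 → 1
  bit 15: 1 → 0
= 1111101101001110


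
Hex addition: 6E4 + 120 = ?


Align and add column by column (LSB to MSB, each column mod 16 with carry):
  06E4
+ 0120
  ----
  col 0: 4(4) + 0(0) + 0 (carry in) = 4 → 4(4), carry out 0
  col 1: E(14) + 2(2) + 0 (carry in) = 16 → 0(0), carry out 1
  col 2: 6(6) + 1(1) + 1 (carry in) = 8 → 8(8), carry out 0
  col 3: 0(0) + 0(0) + 0 (carry in) = 0 → 0(0), carry out 0
Reading digits MSB→LSB: 0804
Strip leading zeros: 804
= 0x804


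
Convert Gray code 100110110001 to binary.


Gray code: 100110110001
MSB stays the same: 1
Each subsequent bit = prev_binary XOR current_gray:
  B[1] = 1 XOR 0 = 1
  B[2] = 1 XOR 0 = 1
  B[3] = 1 XOR 1 = 0
  B[4] = 0 XOR 1 = 1
  B[5] = 1 XOR 0 = 1
  B[6] = 1 XOR 1 = 0
  B[7] = 0 XOR 1 = 1
  B[8] = 1 XOR 0 = 1
  B[9] = 1 XOR 0 = 1
  B[10] = 1 XOR 0 = 1
  B[11] = 1 XOR 1 = 0
= 111011011110 (3806 decimal)


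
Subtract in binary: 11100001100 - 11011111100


Align and subtract column by column (LSB to MSB, borrowing when needed):
  11100001100
- 11011111100
  -----------
  col 0: (0 - 0 borrow-in) - 0 → 0 - 0 = 0, borrow out 0
  col 1: (0 - 0 borrow-in) - 0 → 0 - 0 = 0, borrow out 0
  col 2: (1 - 0 borrow-in) - 1 → 1 - 1 = 0, borrow out 0
  col 3: (1 - 0 borrow-in) - 1 → 1 - 1 = 0, borrow out 0
  col 4: (0 - 0 borrow-in) - 1 → borrow from next column: (0+2) - 1 = 1, borrow out 1
  col 5: (0 - 1 borrow-in) - 1 → borrow from next column: (-1+2) - 1 = 0, borrow out 1
  col 6: (0 - 1 borrow-in) - 1 → borrow from next column: (-1+2) - 1 = 0, borrow out 1
  col 7: (0 - 1 borrow-in) - 1 → borrow from next column: (-1+2) - 1 = 0, borrow out 1
  col 8: (1 - 1 borrow-in) - 0 → 0 - 0 = 0, borrow out 0
  col 9: (1 - 0 borrow-in) - 1 → 1 - 1 = 0, borrow out 0
  col 10: (1 - 0 borrow-in) - 1 → 1 - 1 = 0, borrow out 0
Reading bits MSB→LSB: 00000010000
Strip leading zeros: 10000
= 10000


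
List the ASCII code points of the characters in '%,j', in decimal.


String: '%,j'  (3 characters)
Per-character ASCII lookup:
  '%': special character: '%' = 37
  ',': special character: ',' = 44
  'j': lowercase starts at 97: 'j' = 97 + 9 = 106
= 37 44 106


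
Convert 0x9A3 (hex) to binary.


Each hex digit → 4 binary bits:
  9 = 1001
  A = 1010
  3 = 0011
Concatenate: 1001 1010 0011
= 100110100011


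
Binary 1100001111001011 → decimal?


Positional values:
Bit 0: 1 × 2^0 = 1
Bit 1: 1 × 2^1 = 2
Bit 3: 1 × 2^3 = 8
Bit 6: 1 × 2^6 = 64
Bit 7: 1 × 2^7 = 128
Bit 8: 1 × 2^8 = 256
Bit 9: 1 × 2^9 = 512
Bit 14: 1 × 2^14 = 16384
Bit 15: 1 × 2^15 = 32768
Sum = 1 + 2 + 8 + 64 + 128 + 256 + 512 + 16384 + 32768
= 50123


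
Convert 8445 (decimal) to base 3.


Divide by 3 repeatedly:
8445 ÷ 3 = 2815 remainder 0
2815 ÷ 3 = 938 remainder 1
938 ÷ 3 = 312 remainder 2
312 ÷ 3 = 104 remainder 0
104 ÷ 3 = 34 remainder 2
34 ÷ 3 = 11 remainder 1
11 ÷ 3 = 3 remainder 2
3 ÷ 3 = 1 remainder 0
1 ÷ 3 = 0 remainder 1
Reading remainders bottom-up:
= 102120210


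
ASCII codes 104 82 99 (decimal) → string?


Codes (decimal): 104 82 99
Per-code ASCII lookup:
  104  (range 97-122: lowercase, 104 - 97 = 7) → 'h'
  82  (range 65-90: uppercase, 82 - 65 = 17) → 'R'
  99  (range 97-122: lowercase, 99 - 97 = 2) → 'c'
= 'hRc'


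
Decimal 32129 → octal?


Divide by 8 repeatedly:
32129 ÷ 8 = 4016 remainder 1
4016 ÷ 8 = 502 remainder 0
502 ÷ 8 = 62 remainder 6
62 ÷ 8 = 7 remainder 6
7 ÷ 8 = 0 remainder 7
Reading remainders bottom-up:
= 0o76601


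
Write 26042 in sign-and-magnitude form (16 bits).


Sign bit: 0 (positive)
Magnitude: 26042 = 110010110111010
= 0110010110111010


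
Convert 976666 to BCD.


Each digit → 4-bit binary:
  9 → 1001
  7 → 0111
  6 → 0110
  6 → 0110
  6 → 0110
  6 → 0110
= 1001 0111 0110 0110 0110 0110


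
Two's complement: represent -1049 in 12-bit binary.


Original: 010000011001
Step 1 - Invert all bits: 101111100110
Step 2 - Add 1: 101111100110 + 1
= 101111100111 (represents -1049)


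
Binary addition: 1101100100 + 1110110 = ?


Align and add column by column (LSB to MSB, carry propagating):
  01101100100
+ 00001110110
  -----------
  col 0: 0 + 0 + 0 (carry in) = 0 → bit 0, carry out 0
  col 1: 0 + 1 + 0 (carry in) = 1 → bit 1, carry out 0
  col 2: 1 + 1 + 0 (carry in) = 2 → bit 0, carry out 1
  col 3: 0 + 0 + 1 (carry in) = 1 → bit 1, carry out 0
  col 4: 0 + 1 + 0 (carry in) = 1 → bit 1, carry out 0
  col 5: 1 + 1 + 0 (carry in) = 2 → bit 0, carry out 1
  col 6: 1 + 1 + 1 (carry in) = 3 → bit 1, carry out 1
  col 7: 0 + 0 + 1 (carry in) = 1 → bit 1, carry out 0
  col 8: 1 + 0 + 0 (carry in) = 1 → bit 1, carry out 0
  col 9: 1 + 0 + 0 (carry in) = 1 → bit 1, carry out 0
  col 10: 0 + 0 + 0 (carry in) = 0 → bit 0, carry out 0
Reading bits MSB→LSB: 01111011010
Strip leading zeros: 1111011010
= 1111011010


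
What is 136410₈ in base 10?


Positional values:
Position 0: 0 × 8^0 = 0
Position 1: 1 × 8^1 = 8
Position 2: 4 × 8^2 = 256
Position 3: 6 × 8^3 = 3072
Position 4: 3 × 8^4 = 12288
Position 5: 1 × 8^5 = 32768
Sum = 0 + 8 + 256 + 3072 + 12288 + 32768
= 48392


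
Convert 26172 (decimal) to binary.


Divide by 2 repeatedly:
26172 ÷ 2 = 13086 remainder 0
13086 ÷ 2 = 6543 remainder 0
6543 ÷ 2 = 3271 remainder 1
3271 ÷ 2 = 1635 remainder 1
1635 ÷ 2 = 817 remainder 1
817 ÷ 2 = 408 remainder 1
408 ÷ 2 = 204 remainder 0
204 ÷ 2 = 102 remainder 0
102 ÷ 2 = 51 remainder 0
51 ÷ 2 = 25 remainder 1
25 ÷ 2 = 12 remainder 1
12 ÷ 2 = 6 remainder 0
6 ÷ 2 = 3 remainder 0
3 ÷ 2 = 1 remainder 1
1 ÷ 2 = 0 remainder 1
Reading remainders bottom-up:
= 110011000111100


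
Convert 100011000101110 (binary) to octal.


Group into 3-bit groups: 100011000101110
  100 = 4
  011 = 3
  000 = 0
  101 = 5
  110 = 6
= 0o43056


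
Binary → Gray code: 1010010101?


Binary: 1010010101
Gray code: G = B XOR (B >> 1)
B >> 1 = 0101001010
1010010101 XOR 0101001010:
  1 XOR 0 = 1
  0 XOR 1 = 1
  1 XOR 0 = 1
  0 XOR 1 = 1
  0 XOR 0 = 0
  1 XOR 0 = 1
  0 XOR 1 = 1
  1 XOR 0 = 1
  0 XOR 1 = 1
  1 XOR 0 = 1
= 1111011111


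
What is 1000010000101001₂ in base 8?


Group into 3-bit groups: 001000010000101001
  001 = 1
  000 = 0
  010 = 2
  000 = 0
  101 = 5
  001 = 1
= 0o102051


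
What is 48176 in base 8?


Divide by 8 repeatedly:
48176 ÷ 8 = 6022 remainder 0
6022 ÷ 8 = 752 remainder 6
752 ÷ 8 = 94 remainder 0
94 ÷ 8 = 11 remainder 6
11 ÷ 8 = 1 remainder 3
1 ÷ 8 = 0 remainder 1
Reading remainders bottom-up:
= 0o136060


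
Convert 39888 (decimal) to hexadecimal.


Divide by 16 repeatedly:
39888 ÷ 16 = 2493 remainder 0 (0)
2493 ÷ 16 = 155 remainder 13 (D)
155 ÷ 16 = 9 remainder 11 (B)
9 ÷ 16 = 0 remainder 9 (9)
Reading remainders bottom-up:
= 0x9BD0


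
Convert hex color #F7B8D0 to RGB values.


Hex: #F7B8D0
R = F7₁₆ = 247
G = B8₁₆ = 184
B = D0₁₆ = 208
= RGB(247, 184, 208)


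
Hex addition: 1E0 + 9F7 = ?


Align and add column by column (LSB to MSB, each column mod 16 with carry):
  01E0
+ 09F7
  ----
  col 0: 0(0) + 7(7) + 0 (carry in) = 7 → 7(7), carry out 0
  col 1: E(14) + F(15) + 0 (carry in) = 29 → D(13), carry out 1
  col 2: 1(1) + 9(9) + 1 (carry in) = 11 → B(11), carry out 0
  col 3: 0(0) + 0(0) + 0 (carry in) = 0 → 0(0), carry out 0
Reading digits MSB→LSB: 0BD7
Strip leading zeros: BD7
= 0xBD7


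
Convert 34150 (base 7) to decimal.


Positional values (base 7):
  0 × 7^0 = 0 × 1 = 0
  5 × 7^1 = 5 × 7 = 35
  1 × 7^2 = 1 × 49 = 49
  4 × 7^3 = 4 × 343 = 1372
  3 × 7^4 = 3 × 2401 = 7203
Sum = 0 + 35 + 49 + 1372 + 7203
= 8659


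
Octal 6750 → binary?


Each octal digit → 3 binary bits:
  6 = 110
  7 = 111
  5 = 101
  0 = 000
Concatenate: 110 111 101 000
= 110111101000


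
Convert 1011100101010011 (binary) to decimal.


Positional values:
Bit 0: 1 × 2^0 = 1
Bit 1: 1 × 2^1 = 2
Bit 4: 1 × 2^4 = 16
Bit 6: 1 × 2^6 = 64
Bit 8: 1 × 2^8 = 256
Bit 11: 1 × 2^11 = 2048
Bit 12: 1 × 2^12 = 4096
Bit 13: 1 × 2^13 = 8192
Bit 15: 1 × 2^15 = 32768
Sum = 1 + 2 + 16 + 64 + 256 + 2048 + 4096 + 8192 + 32768
= 47443


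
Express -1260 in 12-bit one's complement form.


Original: 010011101100
Invert all bits:
  bit 0: 0 → 1
  bit 1: 1 → 0
  bit 2: 0 → 1
  bit 3: 0 → 1
  bit 4: 1 → 0
  bit 5: 1 → 0
  bit 6: 1 → 0
  bit 7: 0 → 1
  bit 8: 1 → 0
  bit 9: 1 → 0
  bit 10: 0 → 1
  bit 11: 0 → 1
= 101100010011


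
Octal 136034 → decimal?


Positional values:
Position 0: 4 × 8^0 = 4
Position 1: 3 × 8^1 = 24
Position 2: 0 × 8^2 = 0
Position 3: 6 × 8^3 = 3072
Position 4: 3 × 8^4 = 12288
Position 5: 1 × 8^5 = 32768
Sum = 4 + 24 + 0 + 3072 + 12288 + 32768
= 48156


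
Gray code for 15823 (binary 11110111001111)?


Binary: 11110111001111
Gray code: G = B XOR (B >> 1)
B >> 1 = 01111011100111
11110111001111 XOR 01111011100111:
  1 XOR 0 = 1
  1 XOR 1 = 0
  1 XOR 1 = 0
  1 XOR 1 = 0
  0 XOR 1 = 1
  1 XOR 0 = 1
  1 XOR 1 = 0
  1 XOR 1 = 0
  0 XOR 1 = 1
  0 XOR 0 = 0
  1 XOR 0 = 1
  1 XOR 1 = 0
  1 XOR 1 = 0
  1 XOR 1 = 0
= 10001100101000


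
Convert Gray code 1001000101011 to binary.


Gray code: 1001000101011
MSB stays the same: 1
Each subsequent bit = prev_binary XOR current_gray:
  B[1] = 1 XOR 0 = 1
  B[2] = 1 XOR 0 = 1
  B[3] = 1 XOR 1 = 0
  B[4] = 0 XOR 0 = 0
  B[5] = 0 XOR 0 = 0
  B[6] = 0 XOR 0 = 0
  B[7] = 0 XOR 1 = 1
  B[8] = 1 XOR 0 = 1
  B[9] = 1 XOR 1 = 0
  B[10] = 0 XOR 0 = 0
  B[11] = 0 XOR 1 = 1
  B[12] = 1 XOR 1 = 0
= 1110000110010 (7218 decimal)


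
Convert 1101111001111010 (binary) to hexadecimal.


Group into 4-bit nibbles: 1101111001111010
  1101 = D
  1110 = E
  0111 = 7
  1010 = A
= 0xDE7A
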